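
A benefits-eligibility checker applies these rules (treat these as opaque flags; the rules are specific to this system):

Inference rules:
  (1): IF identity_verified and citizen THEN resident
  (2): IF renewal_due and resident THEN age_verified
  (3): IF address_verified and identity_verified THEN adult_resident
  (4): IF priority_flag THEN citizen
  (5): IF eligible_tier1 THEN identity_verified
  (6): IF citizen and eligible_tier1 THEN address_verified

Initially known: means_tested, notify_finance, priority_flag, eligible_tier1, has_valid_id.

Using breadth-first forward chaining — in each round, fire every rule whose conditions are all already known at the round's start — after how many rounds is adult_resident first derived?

3

Round 1 fires (4), (5), giving citizen, identity_verified.
Round 2 fires (1), (6), giving resident, address_verified.
Round 3 fires (3), giving adult_resident.
adult_resident first appears in round 3.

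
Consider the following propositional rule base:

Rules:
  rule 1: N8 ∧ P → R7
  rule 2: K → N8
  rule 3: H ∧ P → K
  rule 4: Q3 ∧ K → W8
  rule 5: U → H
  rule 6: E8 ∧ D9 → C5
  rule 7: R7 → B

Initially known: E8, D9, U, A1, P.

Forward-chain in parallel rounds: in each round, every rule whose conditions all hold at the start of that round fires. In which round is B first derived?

5

Round 1 fires rule 5, rule 6, giving H, C5.
Round 2 fires rule 3, giving K.
Round 3 fires rule 2, giving N8.
Round 4 fires rule 1, giving R7.
Round 5 fires rule 7, giving B.
B first appears in round 5.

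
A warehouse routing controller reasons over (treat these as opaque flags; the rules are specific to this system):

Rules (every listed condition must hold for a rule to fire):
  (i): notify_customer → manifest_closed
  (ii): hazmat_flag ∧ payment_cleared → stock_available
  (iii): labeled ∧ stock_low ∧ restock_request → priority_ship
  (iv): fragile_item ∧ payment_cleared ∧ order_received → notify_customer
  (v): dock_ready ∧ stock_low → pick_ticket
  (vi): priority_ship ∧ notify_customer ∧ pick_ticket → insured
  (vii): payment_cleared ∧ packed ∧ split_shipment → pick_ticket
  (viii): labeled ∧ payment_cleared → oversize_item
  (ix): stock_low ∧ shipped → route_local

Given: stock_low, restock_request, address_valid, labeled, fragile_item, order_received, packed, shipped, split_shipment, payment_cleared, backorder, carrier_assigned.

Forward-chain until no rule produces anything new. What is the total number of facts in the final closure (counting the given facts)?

Round 1: (iii) [labeled ∧ stock_low ∧ restock_request → priority_ship]; (iv) [fragile_item ∧ payment_cleared ∧ order_received → notify_customer]; (vii) [payment_cleared ∧ packed ∧ split_shipment → pick_ticket]; (viii) [labeled ∧ payment_cleared → oversize_item]; (ix) [stock_low ∧ shipped → route_local]. Adds priority_ship, notify_customer, pick_ticket, oversize_item, route_local.
Round 2: (i) [notify_customer → manifest_closed]; (vi) [priority_ship ∧ notify_customer ∧ pick_ticket → insured]. Adds manifest_closed, insured.
Closure: {address_valid, backorder, carrier_assigned, fragile_item, insured, labeled, manifest_closed, notify_customer, order_received, oversize_item, packed, payment_cleared, pick_ticket, priority_ship, restock_request, route_local, shipped, split_shipment, stock_low} — 19 facts.

19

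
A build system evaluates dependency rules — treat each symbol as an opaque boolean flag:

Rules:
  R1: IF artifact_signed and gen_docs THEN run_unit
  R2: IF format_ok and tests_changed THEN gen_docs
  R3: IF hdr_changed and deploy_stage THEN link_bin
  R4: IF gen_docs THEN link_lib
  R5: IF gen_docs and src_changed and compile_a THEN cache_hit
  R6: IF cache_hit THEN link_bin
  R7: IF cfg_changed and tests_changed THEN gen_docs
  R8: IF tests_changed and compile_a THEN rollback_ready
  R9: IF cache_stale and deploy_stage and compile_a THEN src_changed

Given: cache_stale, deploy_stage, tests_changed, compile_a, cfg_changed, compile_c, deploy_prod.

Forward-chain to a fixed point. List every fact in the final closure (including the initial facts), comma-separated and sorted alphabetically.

Round 1: R7 [IF cfg_changed and tests_changed THEN gen_docs]; R8 [IF tests_changed and compile_a THEN rollback_ready]; R9 [IF cache_stale and deploy_stage and compile_a THEN src_changed]. New: gen_docs, rollback_ready, src_changed.
Round 2: R4 [IF gen_docs THEN link_lib]; R5 [IF gen_docs and src_changed and compile_a THEN cache_hit]. New: link_lib, cache_hit.
Round 3: R6 [IF cache_hit THEN link_bin]. New: link_bin.

cache_hit, cache_stale, cfg_changed, compile_a, compile_c, deploy_prod, deploy_stage, gen_docs, link_bin, link_lib, rollback_ready, src_changed, tests_changed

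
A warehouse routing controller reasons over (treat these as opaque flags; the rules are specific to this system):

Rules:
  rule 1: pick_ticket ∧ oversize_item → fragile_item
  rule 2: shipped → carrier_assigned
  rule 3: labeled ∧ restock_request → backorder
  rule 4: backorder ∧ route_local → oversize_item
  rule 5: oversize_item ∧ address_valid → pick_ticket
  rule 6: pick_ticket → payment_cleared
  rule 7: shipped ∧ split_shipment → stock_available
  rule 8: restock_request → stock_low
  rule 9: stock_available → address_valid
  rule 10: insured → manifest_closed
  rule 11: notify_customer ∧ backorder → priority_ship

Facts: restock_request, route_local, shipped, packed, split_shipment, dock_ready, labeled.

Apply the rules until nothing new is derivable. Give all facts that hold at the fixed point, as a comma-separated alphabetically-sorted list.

address_valid, backorder, carrier_assigned, dock_ready, fragile_item, labeled, oversize_item, packed, payment_cleared, pick_ticket, restock_request, route_local, shipped, split_shipment, stock_available, stock_low

Round 1: rule 2 [shipped → carrier_assigned]; rule 3 [labeled ∧ restock_request → backorder]; rule 7 [shipped ∧ split_shipment → stock_available]; rule 8 [restock_request → stock_low]. New: carrier_assigned, backorder, stock_available, stock_low.
Round 2: rule 4 [backorder ∧ route_local → oversize_item]; rule 9 [stock_available → address_valid]. New: oversize_item, address_valid.
Round 3: rule 5 [oversize_item ∧ address_valid → pick_ticket]. New: pick_ticket.
Round 4: rule 1 [pick_ticket ∧ oversize_item → fragile_item]; rule 6 [pick_ticket → payment_cleared]. New: fragile_item, payment_cleared.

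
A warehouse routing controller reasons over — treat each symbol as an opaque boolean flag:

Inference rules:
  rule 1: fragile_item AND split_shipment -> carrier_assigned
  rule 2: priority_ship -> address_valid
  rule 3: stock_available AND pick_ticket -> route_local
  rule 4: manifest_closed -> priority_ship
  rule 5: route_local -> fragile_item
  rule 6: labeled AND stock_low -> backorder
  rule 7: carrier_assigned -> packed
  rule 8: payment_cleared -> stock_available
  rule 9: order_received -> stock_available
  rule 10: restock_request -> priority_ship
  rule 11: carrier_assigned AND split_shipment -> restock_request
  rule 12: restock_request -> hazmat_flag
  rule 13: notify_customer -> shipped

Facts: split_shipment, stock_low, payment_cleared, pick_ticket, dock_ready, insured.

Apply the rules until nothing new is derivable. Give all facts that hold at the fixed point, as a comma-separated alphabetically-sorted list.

address_valid, carrier_assigned, dock_ready, fragile_item, hazmat_flag, insured, packed, payment_cleared, pick_ticket, priority_ship, restock_request, route_local, split_shipment, stock_available, stock_low

Round 1: rule 8 [payment_cleared -> stock_available]. Adds stock_available.
Round 2: rule 3 [stock_available AND pick_ticket -> route_local]. Adds route_local.
Round 3: rule 5 [route_local -> fragile_item]. Adds fragile_item.
Round 4: rule 1 [fragile_item AND split_shipment -> carrier_assigned]. Adds carrier_assigned.
Round 5: rule 7 [carrier_assigned -> packed]; rule 11 [carrier_assigned AND split_shipment -> restock_request]. Adds packed, restock_request.
Round 6: rule 10 [restock_request -> priority_ship]; rule 12 [restock_request -> hazmat_flag]. Adds priority_ship, hazmat_flag.
Round 7: rule 2 [priority_ship -> address_valid]. Adds address_valid.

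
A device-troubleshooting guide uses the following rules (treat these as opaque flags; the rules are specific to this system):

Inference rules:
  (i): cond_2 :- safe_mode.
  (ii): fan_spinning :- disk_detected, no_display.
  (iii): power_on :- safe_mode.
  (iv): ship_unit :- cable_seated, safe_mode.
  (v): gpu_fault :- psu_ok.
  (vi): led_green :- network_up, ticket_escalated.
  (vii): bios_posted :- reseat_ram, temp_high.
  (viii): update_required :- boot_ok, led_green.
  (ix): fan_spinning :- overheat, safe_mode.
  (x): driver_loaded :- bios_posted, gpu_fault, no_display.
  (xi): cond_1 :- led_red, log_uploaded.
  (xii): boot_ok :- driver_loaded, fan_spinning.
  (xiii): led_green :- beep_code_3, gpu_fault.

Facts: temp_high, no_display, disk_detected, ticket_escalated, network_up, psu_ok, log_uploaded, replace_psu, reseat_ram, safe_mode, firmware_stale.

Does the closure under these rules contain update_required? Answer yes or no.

Round 1: (i) [cond_2 :- safe_mode.]; (ii) [fan_spinning :- disk_detected, no_display.]; (iii) [power_on :- safe_mode.]; (v) [gpu_fault :- psu_ok.]; (vi) [led_green :- network_up, ticket_escalated.]; (vii) [bios_posted :- reseat_ram, temp_high.]. Adds cond_2, fan_spinning, power_on, gpu_fault, led_green, bios_posted.
Round 2: (x) [driver_loaded :- bios_posted, gpu_fault, no_display.]. Adds driver_loaded.
Round 3: (xii) [boot_ok :- driver_loaded, fan_spinning.]. Adds boot_ok.
Round 4: (viii) [update_required :- boot_ok, led_green.]. Adds update_required.
update_required appears in round 4, so it is derivable.

yes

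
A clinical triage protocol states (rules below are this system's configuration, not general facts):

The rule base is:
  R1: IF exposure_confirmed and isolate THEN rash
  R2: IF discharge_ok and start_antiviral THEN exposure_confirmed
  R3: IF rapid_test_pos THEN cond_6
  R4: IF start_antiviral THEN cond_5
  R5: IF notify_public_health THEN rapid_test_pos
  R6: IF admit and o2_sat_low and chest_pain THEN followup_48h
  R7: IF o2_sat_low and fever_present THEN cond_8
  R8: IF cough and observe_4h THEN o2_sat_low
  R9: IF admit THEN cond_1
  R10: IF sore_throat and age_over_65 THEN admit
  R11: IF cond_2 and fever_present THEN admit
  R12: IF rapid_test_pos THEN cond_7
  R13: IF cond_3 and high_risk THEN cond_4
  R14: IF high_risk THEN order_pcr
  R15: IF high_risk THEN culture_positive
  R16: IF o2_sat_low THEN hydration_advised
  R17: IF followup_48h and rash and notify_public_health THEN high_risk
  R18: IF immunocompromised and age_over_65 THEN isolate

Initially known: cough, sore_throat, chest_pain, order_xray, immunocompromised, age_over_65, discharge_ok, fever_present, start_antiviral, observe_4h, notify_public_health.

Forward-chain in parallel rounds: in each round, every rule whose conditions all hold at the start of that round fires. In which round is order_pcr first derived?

4

Round 1 fires R2, R4, R5, R8, R10, R18, giving exposure_confirmed, cond_5, rapid_test_pos, o2_sat_low, admit, isolate.
Round 2 fires R1, R3, R6, R7, R9, R12, R16, giving rash, cond_6, followup_48h, cond_8, cond_1, cond_7, hydration_advised.
Round 3 fires R17, giving high_risk.
Round 4 fires R14, R15, giving order_pcr, culture_positive.
order_pcr first appears in round 4.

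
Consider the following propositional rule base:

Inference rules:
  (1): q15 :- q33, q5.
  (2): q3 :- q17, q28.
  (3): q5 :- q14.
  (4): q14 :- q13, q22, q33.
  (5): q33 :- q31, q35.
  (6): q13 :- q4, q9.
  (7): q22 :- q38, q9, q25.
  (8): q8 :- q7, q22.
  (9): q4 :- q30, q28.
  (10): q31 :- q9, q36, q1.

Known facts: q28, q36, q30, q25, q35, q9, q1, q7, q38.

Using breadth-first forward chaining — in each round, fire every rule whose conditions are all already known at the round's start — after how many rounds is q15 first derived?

5

[1] (7) [q22 :- q38, q9, q25.]; (9) [q4 :- q30, q28.]; (10) [q31 :- q9, q36, q1.]. ⇒ new: q22, q4, q31.
[2] (5) [q33 :- q31, q35.]; (6) [q13 :- q4, q9.]; (8) [q8 :- q7, q22.]. ⇒ new: q33, q13, q8.
[3] (4) [q14 :- q13, q22, q33.]. ⇒ new: q14.
[4] (3) [q5 :- q14.]. ⇒ new: q5.
[5] (1) [q15 :- q33, q5.]. ⇒ new: q15.
q15 first appears in round 5.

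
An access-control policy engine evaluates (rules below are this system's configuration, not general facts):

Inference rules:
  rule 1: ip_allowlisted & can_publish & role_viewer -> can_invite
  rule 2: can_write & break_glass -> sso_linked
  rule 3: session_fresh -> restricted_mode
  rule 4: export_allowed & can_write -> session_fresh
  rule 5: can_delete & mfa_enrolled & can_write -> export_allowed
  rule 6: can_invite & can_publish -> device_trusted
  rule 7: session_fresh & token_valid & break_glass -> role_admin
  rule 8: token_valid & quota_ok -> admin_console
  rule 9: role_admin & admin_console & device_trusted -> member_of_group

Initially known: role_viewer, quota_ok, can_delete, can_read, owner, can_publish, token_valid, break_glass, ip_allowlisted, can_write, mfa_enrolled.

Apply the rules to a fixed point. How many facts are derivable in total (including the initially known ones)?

20

Round 1 fires rule 1, rule 2, rule 5, rule 8, giving can_invite, sso_linked, export_allowed, admin_console.
Round 2 fires rule 4, rule 6, giving session_fresh, device_trusted.
Round 3 fires rule 3, rule 7, giving restricted_mode, role_admin.
Round 4 fires rule 9, giving member_of_group.
Closure: {admin_console, break_glass, can_delete, can_invite, can_publish, can_read, can_write, device_trusted, export_allowed, ip_allowlisted, member_of_group, mfa_enrolled, owner, quota_ok, restricted_mode, role_admin, role_viewer, session_fresh, sso_linked, token_valid} — 20 facts.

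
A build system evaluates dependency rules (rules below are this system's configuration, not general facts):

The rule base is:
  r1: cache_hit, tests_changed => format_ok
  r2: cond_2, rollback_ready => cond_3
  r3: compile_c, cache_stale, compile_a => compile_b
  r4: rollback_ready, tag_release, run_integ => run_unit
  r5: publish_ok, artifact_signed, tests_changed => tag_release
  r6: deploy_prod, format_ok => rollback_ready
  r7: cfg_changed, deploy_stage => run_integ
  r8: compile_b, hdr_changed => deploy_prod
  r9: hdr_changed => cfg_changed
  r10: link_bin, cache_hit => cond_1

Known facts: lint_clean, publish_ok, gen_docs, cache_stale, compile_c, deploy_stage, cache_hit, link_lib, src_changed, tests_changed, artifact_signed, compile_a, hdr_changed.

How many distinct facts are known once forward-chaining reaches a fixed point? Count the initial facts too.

21

[1] r1 [cache_hit, tests_changed => format_ok]; r3 [compile_c, cache_stale, compile_a => compile_b]; r5 [publish_ok, artifact_signed, tests_changed => tag_release]; r9 [hdr_changed => cfg_changed]. ⇒ new: format_ok, compile_b, tag_release, cfg_changed.
[2] r7 [cfg_changed, deploy_stage => run_integ]; r8 [compile_b, hdr_changed => deploy_prod]. ⇒ new: run_integ, deploy_prod.
[3] r6 [deploy_prod, format_ok => rollback_ready]. ⇒ new: rollback_ready.
[4] r4 [rollback_ready, tag_release, run_integ => run_unit]. ⇒ new: run_unit.
Closure: {artifact_signed, cache_hit, cache_stale, cfg_changed, compile_a, compile_b, compile_c, deploy_prod, deploy_stage, format_ok, gen_docs, hdr_changed, link_lib, lint_clean, publish_ok, rollback_ready, run_integ, run_unit, src_changed, tag_release, tests_changed} — 21 facts.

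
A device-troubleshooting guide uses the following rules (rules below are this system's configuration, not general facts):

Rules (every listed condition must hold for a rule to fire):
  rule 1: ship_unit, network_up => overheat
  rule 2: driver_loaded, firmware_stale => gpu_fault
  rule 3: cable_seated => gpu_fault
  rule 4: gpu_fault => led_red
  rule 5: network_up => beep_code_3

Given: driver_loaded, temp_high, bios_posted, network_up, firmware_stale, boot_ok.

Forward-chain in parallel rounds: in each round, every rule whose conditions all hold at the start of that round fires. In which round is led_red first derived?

2

Round 1: rule 2 [driver_loaded, firmware_stale => gpu_fault]; rule 5 [network_up => beep_code_3]. Adds gpu_fault, beep_code_3.
Round 2: rule 4 [gpu_fault => led_red]. Adds led_red.
led_red first appears in round 2.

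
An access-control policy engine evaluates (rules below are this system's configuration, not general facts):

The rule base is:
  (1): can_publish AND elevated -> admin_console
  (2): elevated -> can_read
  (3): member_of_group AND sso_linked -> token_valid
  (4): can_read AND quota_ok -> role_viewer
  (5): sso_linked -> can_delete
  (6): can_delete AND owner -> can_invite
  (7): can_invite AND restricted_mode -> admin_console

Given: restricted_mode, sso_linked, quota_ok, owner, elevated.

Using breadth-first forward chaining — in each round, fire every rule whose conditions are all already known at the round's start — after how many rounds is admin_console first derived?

Round 1: (2) [elevated -> can_read]; (5) [sso_linked -> can_delete]. Adds can_read, can_delete.
Round 2: (4) [can_read AND quota_ok -> role_viewer]; (6) [can_delete AND owner -> can_invite]. Adds role_viewer, can_invite.
Round 3: (7) [can_invite AND restricted_mode -> admin_console]. Adds admin_console.
admin_console first appears in round 3.

3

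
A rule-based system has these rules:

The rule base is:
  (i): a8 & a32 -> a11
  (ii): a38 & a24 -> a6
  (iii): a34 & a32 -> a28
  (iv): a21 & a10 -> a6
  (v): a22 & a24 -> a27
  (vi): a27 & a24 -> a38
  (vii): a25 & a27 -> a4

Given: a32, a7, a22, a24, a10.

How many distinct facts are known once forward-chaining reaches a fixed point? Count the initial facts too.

8

Round 1: (v) [a22 & a24 -> a27]. New: a27.
Round 2: (vi) [a27 & a24 -> a38]. New: a38.
Round 3: (ii) [a38 & a24 -> a6]. New: a6.
Closure: {a10, a22, a24, a27, a32, a38, a6, a7} — 8 facts.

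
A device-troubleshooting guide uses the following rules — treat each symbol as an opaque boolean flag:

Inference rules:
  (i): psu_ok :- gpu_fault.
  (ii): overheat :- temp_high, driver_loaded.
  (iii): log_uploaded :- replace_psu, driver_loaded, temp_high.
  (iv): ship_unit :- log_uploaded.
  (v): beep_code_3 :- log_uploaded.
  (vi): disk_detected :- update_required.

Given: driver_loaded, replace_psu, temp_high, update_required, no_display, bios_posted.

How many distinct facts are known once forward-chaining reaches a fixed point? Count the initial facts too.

Round 1 — (ii), (iii), (vi), derive overheat, log_uploaded, disk_detected.
Round 2 — (iv), (v), derive ship_unit, beep_code_3.
Closure: {beep_code_3, bios_posted, disk_detected, driver_loaded, log_uploaded, no_display, overheat, replace_psu, ship_unit, temp_high, update_required} — 11 facts.

11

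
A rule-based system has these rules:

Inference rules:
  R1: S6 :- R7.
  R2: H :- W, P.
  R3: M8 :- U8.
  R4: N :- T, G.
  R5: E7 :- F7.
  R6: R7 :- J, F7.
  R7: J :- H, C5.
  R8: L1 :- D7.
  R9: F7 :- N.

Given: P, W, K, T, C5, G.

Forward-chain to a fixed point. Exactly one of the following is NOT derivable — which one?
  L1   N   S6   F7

Round 1: R2 [H :- W, P.]; R4 [N :- T, G.]. New: H, N.
Round 2: R7 [J :- H, C5.]; R9 [F7 :- N.]. New: J, F7.
Round 3: R5 [E7 :- F7.]; R6 [R7 :- J, F7.]. New: E7, R7.
Round 4: R1 [S6 :- R7.]. New: S6.
Derived: N (round 1), S6 (round 4), F7 (round 2). L1 never appears in any round.

L1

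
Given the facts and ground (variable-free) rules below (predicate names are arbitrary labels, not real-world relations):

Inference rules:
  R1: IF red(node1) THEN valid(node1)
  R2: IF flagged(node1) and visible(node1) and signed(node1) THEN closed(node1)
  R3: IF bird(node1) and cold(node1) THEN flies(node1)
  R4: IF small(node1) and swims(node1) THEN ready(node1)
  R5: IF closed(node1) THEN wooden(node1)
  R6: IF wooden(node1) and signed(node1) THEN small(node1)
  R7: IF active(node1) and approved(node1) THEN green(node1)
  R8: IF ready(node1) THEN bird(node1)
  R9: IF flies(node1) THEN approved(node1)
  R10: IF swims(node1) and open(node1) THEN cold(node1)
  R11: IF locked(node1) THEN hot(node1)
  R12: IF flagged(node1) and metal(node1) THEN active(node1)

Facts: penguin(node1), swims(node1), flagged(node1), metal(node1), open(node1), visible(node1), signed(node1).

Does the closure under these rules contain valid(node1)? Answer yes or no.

Round 1 — R2, R10, R12, derive closed(node1), cold(node1), active(node1).
Round 2 — R5, derive wooden(node1).
Round 3 — R6, derive small(node1).
Round 4 — R4, derive ready(node1).
Round 5 — R8, derive bird(node1).
Round 6 — R3, derive flies(node1).
Round 7 — R9, derive approved(node1).
Round 8 — R7, derive green(node1).
Fixed point reached. valid(node1) is concluded only by R1; R1 needs red(node1) (never derived).

no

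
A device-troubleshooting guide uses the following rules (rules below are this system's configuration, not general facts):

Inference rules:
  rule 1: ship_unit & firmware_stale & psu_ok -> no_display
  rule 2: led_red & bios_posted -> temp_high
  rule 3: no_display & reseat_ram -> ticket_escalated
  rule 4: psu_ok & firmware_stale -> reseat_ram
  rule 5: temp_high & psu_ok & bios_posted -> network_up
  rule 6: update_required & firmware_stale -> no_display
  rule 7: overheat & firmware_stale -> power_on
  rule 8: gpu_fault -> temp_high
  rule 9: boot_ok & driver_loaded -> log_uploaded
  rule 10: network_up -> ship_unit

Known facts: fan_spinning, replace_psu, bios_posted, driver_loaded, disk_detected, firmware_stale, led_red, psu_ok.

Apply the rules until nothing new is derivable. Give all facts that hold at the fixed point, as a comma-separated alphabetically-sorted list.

bios_posted, disk_detected, driver_loaded, fan_spinning, firmware_stale, led_red, network_up, no_display, psu_ok, replace_psu, reseat_ram, ship_unit, temp_high, ticket_escalated

[1] rule 2 [led_red & bios_posted -> temp_high]; rule 4 [psu_ok & firmware_stale -> reseat_ram]. ⇒ new: temp_high, reseat_ram.
[2] rule 5 [temp_high & psu_ok & bios_posted -> network_up]. ⇒ new: network_up.
[3] rule 10 [network_up -> ship_unit]. ⇒ new: ship_unit.
[4] rule 1 [ship_unit & firmware_stale & psu_ok -> no_display]. ⇒ new: no_display.
[5] rule 3 [no_display & reseat_ram -> ticket_escalated]. ⇒ new: ticket_escalated.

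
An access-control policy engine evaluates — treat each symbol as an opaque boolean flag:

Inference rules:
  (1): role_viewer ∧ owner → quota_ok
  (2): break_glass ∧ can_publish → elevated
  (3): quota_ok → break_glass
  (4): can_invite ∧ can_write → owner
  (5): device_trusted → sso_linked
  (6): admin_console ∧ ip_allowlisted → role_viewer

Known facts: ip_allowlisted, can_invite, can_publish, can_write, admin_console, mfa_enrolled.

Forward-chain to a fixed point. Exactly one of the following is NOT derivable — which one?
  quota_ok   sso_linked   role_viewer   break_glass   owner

sso_linked

Round 1 fires (4), (6), giving owner, role_viewer.
Round 2 fires (1), giving quota_ok.
Round 3 fires (3), giving break_glass.
Round 4 fires (2), giving elevated.
Derived: owner (round 1), role_viewer (round 1), quota_ok (round 2), break_glass (round 3). sso_linked never appears in any round.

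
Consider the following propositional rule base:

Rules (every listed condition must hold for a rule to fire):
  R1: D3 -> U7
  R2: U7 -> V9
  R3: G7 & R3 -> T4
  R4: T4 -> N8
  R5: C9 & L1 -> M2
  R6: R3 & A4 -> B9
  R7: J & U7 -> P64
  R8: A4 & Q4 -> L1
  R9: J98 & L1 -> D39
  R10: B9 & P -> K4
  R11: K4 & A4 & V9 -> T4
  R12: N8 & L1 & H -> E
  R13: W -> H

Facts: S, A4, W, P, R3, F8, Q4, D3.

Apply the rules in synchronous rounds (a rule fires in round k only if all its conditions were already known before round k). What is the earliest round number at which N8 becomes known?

4

Round 1: R1 [D3 -> U7]; R6 [R3 & A4 -> B9]; R8 [A4 & Q4 -> L1]; R13 [W -> H]. New: U7, B9, L1, H.
Round 2: R2 [U7 -> V9]; R10 [B9 & P -> K4]. New: V9, K4.
Round 3: R11 [K4 & A4 & V9 -> T4]. New: T4.
Round 4: R4 [T4 -> N8]. New: N8.
N8 first appears in round 4.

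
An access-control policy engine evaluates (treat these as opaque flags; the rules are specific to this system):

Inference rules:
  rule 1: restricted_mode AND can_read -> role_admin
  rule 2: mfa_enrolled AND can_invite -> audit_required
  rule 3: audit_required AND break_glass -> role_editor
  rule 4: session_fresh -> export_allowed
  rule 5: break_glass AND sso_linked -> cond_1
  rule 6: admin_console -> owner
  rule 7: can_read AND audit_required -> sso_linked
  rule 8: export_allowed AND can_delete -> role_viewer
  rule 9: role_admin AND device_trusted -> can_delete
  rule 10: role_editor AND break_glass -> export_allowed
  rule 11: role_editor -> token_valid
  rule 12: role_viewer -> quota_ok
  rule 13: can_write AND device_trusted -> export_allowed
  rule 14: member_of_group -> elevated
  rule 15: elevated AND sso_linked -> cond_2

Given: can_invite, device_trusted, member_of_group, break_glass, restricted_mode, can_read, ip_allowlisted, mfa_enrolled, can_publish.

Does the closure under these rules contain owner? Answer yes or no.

no

Round 1 — rule 1, rule 2, rule 14, derive role_admin, audit_required, elevated.
Round 2 — rule 3, rule 7, rule 9, derive role_editor, sso_linked, can_delete.
Round 3 — rule 5, rule 10, rule 11, rule 15, derive cond_1, export_allowed, token_valid, cond_2.
Round 4 — rule 8, derive role_viewer.
Round 5 — rule 12, derive quota_ok.
Fixed point reached. owner is concluded only by rule 6; rule 6 needs admin_console (never derived).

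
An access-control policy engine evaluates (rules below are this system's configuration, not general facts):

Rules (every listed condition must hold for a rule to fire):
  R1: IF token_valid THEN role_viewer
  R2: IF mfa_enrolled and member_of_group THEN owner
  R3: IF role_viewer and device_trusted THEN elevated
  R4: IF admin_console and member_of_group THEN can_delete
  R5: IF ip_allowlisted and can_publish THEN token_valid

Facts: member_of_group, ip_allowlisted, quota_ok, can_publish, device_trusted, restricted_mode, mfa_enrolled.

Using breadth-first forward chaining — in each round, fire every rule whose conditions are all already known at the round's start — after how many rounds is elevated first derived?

3

Round 1: R2 [IF mfa_enrolled and member_of_group THEN owner]; R5 [IF ip_allowlisted and can_publish THEN token_valid]. Adds owner, token_valid.
Round 2: R1 [IF token_valid THEN role_viewer]. Adds role_viewer.
Round 3: R3 [IF role_viewer and device_trusted THEN elevated]. Adds elevated.
elevated first appears in round 3.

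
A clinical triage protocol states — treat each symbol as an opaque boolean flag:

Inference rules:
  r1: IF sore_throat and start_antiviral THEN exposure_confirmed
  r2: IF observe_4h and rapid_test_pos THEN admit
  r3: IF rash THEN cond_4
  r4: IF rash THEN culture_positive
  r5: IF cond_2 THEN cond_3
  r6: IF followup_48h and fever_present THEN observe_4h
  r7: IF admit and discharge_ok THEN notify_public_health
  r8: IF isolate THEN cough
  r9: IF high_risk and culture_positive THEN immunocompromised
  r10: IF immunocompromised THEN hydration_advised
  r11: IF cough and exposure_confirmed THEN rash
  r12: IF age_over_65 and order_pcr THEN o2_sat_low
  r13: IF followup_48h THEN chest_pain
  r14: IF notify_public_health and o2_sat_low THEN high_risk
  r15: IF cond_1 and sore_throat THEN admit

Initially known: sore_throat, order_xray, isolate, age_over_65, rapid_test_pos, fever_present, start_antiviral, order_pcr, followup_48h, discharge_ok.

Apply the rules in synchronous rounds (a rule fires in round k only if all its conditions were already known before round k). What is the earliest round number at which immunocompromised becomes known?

Round 1: r1 [IF sore_throat and start_antiviral THEN exposure_confirmed]; r6 [IF followup_48h and fever_present THEN observe_4h]; r8 [IF isolate THEN cough]; r12 [IF age_over_65 and order_pcr THEN o2_sat_low]; r13 [IF followup_48h THEN chest_pain]. New: exposure_confirmed, observe_4h, cough, o2_sat_low, chest_pain.
Round 2: r2 [IF observe_4h and rapid_test_pos THEN admit]; r11 [IF cough and exposure_confirmed THEN rash]. New: admit, rash.
Round 3: r3 [IF rash THEN cond_4]; r4 [IF rash THEN culture_positive]; r7 [IF admit and discharge_ok THEN notify_public_health]. New: cond_4, culture_positive, notify_public_health.
Round 4: r14 [IF notify_public_health and o2_sat_low THEN high_risk]. New: high_risk.
Round 5: r9 [IF high_risk and culture_positive THEN immunocompromised]. New: immunocompromised.
immunocompromised first appears in round 5.

5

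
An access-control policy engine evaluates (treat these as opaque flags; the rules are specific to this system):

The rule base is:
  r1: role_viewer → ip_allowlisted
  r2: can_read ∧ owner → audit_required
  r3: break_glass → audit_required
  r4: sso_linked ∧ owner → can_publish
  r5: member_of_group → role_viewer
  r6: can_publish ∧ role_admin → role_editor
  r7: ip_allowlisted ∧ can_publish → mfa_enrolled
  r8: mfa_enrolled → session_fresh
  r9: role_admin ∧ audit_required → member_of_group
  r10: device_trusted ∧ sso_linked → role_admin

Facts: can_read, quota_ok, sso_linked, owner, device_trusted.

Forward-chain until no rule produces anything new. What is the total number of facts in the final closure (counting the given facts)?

14

Round 1 — r2, r4, r10, derive audit_required, can_publish, role_admin.
Round 2 — r6, r9, derive role_editor, member_of_group.
Round 3 — r5, derive role_viewer.
Round 4 — r1, derive ip_allowlisted.
Round 5 — r7, derive mfa_enrolled.
Round 6 — r8, derive session_fresh.
Closure: {audit_required, can_publish, can_read, device_trusted, ip_allowlisted, member_of_group, mfa_enrolled, owner, quota_ok, role_admin, role_editor, role_viewer, session_fresh, sso_linked} — 14 facts.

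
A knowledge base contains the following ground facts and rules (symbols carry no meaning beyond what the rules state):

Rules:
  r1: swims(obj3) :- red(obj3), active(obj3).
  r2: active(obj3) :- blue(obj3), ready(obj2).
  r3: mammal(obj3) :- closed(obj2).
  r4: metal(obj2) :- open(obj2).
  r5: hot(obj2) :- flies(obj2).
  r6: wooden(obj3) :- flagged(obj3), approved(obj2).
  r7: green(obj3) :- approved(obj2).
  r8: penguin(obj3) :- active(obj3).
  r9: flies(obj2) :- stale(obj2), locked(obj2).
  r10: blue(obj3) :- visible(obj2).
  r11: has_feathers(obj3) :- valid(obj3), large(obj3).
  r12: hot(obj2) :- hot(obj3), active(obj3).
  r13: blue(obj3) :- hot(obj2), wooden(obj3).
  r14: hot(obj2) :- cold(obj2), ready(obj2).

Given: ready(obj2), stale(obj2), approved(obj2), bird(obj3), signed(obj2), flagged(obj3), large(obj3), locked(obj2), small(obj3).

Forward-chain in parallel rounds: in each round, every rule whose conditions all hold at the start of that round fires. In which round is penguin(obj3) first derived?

Round 1 fires r6, r7, r9, giving wooden(obj3), green(obj3), flies(obj2).
Round 2 fires r5, giving hot(obj2).
Round 3 fires r13, giving blue(obj3).
Round 4 fires r2, giving active(obj3).
Round 5 fires r8, giving penguin(obj3).
penguin(obj3) first appears in round 5.

5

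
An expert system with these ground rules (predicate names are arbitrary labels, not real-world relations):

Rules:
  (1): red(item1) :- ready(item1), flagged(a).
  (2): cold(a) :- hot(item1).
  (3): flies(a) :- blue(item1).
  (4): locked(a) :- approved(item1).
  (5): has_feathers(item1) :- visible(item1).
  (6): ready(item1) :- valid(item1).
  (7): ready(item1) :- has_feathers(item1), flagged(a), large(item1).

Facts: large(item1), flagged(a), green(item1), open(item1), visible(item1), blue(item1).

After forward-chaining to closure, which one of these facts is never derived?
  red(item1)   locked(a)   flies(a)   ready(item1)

locked(a)

[1] (3) [flies(a) :- blue(item1).]; (5) [has_feathers(item1) :- visible(item1).]. ⇒ new: flies(a), has_feathers(item1).
[2] (7) [ready(item1) :- has_feathers(item1), flagged(a), large(item1).]. ⇒ new: ready(item1).
[3] (1) [red(item1) :- ready(item1), flagged(a).]. ⇒ new: red(item1).
Derived: ready(item1) (round 2), red(item1) (round 3), flies(a) (round 1). locked(a) never appears in any round.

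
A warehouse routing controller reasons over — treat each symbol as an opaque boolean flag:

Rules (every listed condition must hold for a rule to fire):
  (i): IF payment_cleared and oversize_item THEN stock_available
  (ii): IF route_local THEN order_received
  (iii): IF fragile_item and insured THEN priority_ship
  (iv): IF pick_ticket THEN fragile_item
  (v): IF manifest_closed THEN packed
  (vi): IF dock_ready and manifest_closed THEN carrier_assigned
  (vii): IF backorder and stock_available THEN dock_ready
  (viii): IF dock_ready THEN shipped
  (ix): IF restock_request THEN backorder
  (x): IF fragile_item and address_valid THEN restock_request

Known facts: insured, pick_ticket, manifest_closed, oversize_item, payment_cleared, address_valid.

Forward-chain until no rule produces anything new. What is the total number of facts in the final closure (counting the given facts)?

15

Round 1: (i) [IF payment_cleared and oversize_item THEN stock_available]; (iv) [IF pick_ticket THEN fragile_item]; (v) [IF manifest_closed THEN packed]. Adds stock_available, fragile_item, packed.
Round 2: (iii) [IF fragile_item and insured THEN priority_ship]; (x) [IF fragile_item and address_valid THEN restock_request]. Adds priority_ship, restock_request.
Round 3: (ix) [IF restock_request THEN backorder]. Adds backorder.
Round 4: (vii) [IF backorder and stock_available THEN dock_ready]. Adds dock_ready.
Round 5: (vi) [IF dock_ready and manifest_closed THEN carrier_assigned]; (viii) [IF dock_ready THEN shipped]. Adds carrier_assigned, shipped.
Closure: {address_valid, backorder, carrier_assigned, dock_ready, fragile_item, insured, manifest_closed, oversize_item, packed, payment_cleared, pick_ticket, priority_ship, restock_request, shipped, stock_available} — 15 facts.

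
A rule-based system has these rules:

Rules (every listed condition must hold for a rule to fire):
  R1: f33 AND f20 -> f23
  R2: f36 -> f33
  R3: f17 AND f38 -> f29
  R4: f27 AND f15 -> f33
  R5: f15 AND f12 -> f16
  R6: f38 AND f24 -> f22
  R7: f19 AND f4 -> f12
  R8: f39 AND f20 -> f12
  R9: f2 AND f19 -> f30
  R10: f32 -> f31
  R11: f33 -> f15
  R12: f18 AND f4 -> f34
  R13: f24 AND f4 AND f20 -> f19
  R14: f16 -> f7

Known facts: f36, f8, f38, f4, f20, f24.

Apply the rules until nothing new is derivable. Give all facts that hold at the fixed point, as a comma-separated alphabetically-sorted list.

f12, f15, f16, f19, f20, f22, f23, f24, f33, f36, f38, f4, f7, f8

Round 1: R2 [f36 -> f33]; R6 [f38 AND f24 -> f22]; R13 [f24 AND f4 AND f20 -> f19]. New: f33, f22, f19.
Round 2: R1 [f33 AND f20 -> f23]; R7 [f19 AND f4 -> f12]; R11 [f33 -> f15]. New: f23, f12, f15.
Round 3: R5 [f15 AND f12 -> f16]. New: f16.
Round 4: R14 [f16 -> f7]. New: f7.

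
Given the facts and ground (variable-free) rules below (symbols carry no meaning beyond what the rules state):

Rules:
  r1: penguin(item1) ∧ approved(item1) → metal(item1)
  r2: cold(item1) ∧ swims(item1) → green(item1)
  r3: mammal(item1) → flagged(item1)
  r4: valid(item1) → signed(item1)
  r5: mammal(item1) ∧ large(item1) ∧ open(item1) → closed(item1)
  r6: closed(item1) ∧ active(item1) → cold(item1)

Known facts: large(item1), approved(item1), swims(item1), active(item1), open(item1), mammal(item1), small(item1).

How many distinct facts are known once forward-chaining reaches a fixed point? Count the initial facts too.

11

[1] r3 [mammal(item1) → flagged(item1)]; r5 [mammal(item1) ∧ large(item1) ∧ open(item1) → closed(item1)]. ⇒ new: flagged(item1), closed(item1).
[2] r6 [closed(item1) ∧ active(item1) → cold(item1)]. ⇒ new: cold(item1).
[3] r2 [cold(item1) ∧ swims(item1) → green(item1)]. ⇒ new: green(item1).
Closure: {active(item1), approved(item1), closed(item1), cold(item1), flagged(item1), green(item1), large(item1), mammal(item1), open(item1), small(item1), swims(item1)} — 11 facts.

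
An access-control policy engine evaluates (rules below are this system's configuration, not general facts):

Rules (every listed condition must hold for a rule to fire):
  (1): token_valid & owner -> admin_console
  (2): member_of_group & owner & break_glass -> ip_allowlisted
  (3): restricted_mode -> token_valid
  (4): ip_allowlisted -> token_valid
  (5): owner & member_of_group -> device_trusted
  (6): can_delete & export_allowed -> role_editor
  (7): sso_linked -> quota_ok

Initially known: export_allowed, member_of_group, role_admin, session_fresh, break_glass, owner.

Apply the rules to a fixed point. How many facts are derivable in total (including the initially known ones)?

10

[1] (2) [member_of_group & owner & break_glass -> ip_allowlisted]; (5) [owner & member_of_group -> device_trusted]. ⇒ new: ip_allowlisted, device_trusted.
[2] (4) [ip_allowlisted -> token_valid]. ⇒ new: token_valid.
[3] (1) [token_valid & owner -> admin_console]. ⇒ new: admin_console.
Closure: {admin_console, break_glass, device_trusted, export_allowed, ip_allowlisted, member_of_group, owner, role_admin, session_fresh, token_valid} — 10 facts.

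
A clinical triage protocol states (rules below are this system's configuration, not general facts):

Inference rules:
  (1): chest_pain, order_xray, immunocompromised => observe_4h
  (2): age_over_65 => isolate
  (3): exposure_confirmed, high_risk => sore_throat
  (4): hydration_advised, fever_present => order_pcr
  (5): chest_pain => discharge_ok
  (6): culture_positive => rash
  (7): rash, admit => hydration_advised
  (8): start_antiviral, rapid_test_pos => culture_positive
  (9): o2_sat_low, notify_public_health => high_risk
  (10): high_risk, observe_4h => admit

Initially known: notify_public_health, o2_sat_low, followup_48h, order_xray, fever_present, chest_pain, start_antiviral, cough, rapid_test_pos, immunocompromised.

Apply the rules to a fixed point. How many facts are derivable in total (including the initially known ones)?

Round 1 fires (1), (5), (8), (9), giving observe_4h, discharge_ok, culture_positive, high_risk.
Round 2 fires (6), (10), giving rash, admit.
Round 3 fires (7), giving hydration_advised.
Round 4 fires (4), giving order_pcr.
Closure: {admit, chest_pain, cough, culture_positive, discharge_ok, fever_present, followup_48h, high_risk, hydration_advised, immunocompromised, notify_public_health, o2_sat_low, observe_4h, order_pcr, order_xray, rapid_test_pos, rash, start_antiviral} — 18 facts.

18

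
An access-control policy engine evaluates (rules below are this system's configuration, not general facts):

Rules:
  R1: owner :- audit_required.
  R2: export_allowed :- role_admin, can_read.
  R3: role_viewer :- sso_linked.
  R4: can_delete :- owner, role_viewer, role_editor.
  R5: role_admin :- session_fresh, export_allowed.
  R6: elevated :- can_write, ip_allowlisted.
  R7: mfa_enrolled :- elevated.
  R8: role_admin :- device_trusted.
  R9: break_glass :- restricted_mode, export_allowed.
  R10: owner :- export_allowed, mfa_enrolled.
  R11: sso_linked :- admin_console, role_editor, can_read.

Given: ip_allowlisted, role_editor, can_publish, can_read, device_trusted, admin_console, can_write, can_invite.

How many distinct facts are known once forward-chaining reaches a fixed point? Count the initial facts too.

16

Round 1: R6 [elevated :- can_write, ip_allowlisted.]; R8 [role_admin :- device_trusted.]; R11 [sso_linked :- admin_console, role_editor, can_read.]. New: elevated, role_admin, sso_linked.
Round 2: R2 [export_allowed :- role_admin, can_read.]; R3 [role_viewer :- sso_linked.]; R7 [mfa_enrolled :- elevated.]. New: export_allowed, role_viewer, mfa_enrolled.
Round 3: R10 [owner :- export_allowed, mfa_enrolled.]. New: owner.
Round 4: R4 [can_delete :- owner, role_viewer, role_editor.]. New: can_delete.
Closure: {admin_console, can_delete, can_invite, can_publish, can_read, can_write, device_trusted, elevated, export_allowed, ip_allowlisted, mfa_enrolled, owner, role_admin, role_editor, role_viewer, sso_linked} — 16 facts.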